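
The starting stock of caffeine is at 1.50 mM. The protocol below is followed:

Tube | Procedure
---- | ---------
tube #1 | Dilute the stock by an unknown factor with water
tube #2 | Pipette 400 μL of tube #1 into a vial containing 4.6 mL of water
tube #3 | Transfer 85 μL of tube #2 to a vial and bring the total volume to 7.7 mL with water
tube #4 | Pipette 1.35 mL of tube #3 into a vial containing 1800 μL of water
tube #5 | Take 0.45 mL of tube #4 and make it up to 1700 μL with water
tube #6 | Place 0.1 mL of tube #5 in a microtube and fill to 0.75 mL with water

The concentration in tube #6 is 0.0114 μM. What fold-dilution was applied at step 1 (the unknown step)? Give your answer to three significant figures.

Step 1: unknown factor x
Step 2: 400 μL + 4.6 mL = 5000 μL total → factor 5000/400 = 12.5
Step 3: 85 μL brought to 7.7 mL → factor 7700/85 = 90.588
Step 4: 1.35 mL + 1800 μL = 3.15 mL total → factor 3.15/1.35 = 2.3333
Step 5: 0.45 mL brought to 1700 μL → factor 1.7/0.45 = 3.7778
Step 6: 0.1 mL brought to 0.75 mL → factor 0.75/0.1 = 7.5
Product of known-step factors = 74861
Overall factor = 1.50 mM / (0.0114 μM) = 1.3158 × 10^5
x = 1.3158 × 10^5 / 74861 = 1.76

1.76-fold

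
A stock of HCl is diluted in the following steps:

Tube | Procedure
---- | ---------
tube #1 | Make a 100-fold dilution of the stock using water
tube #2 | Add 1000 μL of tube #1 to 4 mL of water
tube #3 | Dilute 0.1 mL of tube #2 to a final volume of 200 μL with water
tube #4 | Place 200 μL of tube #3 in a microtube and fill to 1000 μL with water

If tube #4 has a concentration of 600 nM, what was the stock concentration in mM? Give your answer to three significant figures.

Step 1: 100-fold → factor 100
Step 2: 1000 μL + 4 mL = 5000 μL total → factor 5000/1000 = 5
Step 3: 0.1 mL brought to 200 μL → factor 0.2/0.1 = 2
Step 4: 200 μL brought to 1000 μL → factor 1000/200 = 5
Overall dilution factor = 100 × 5 × 2 × 5 = 5000
Stock = 600 nM × 5000 = 3.000 × 10^6 nM = 3.00 mM

3.00 mM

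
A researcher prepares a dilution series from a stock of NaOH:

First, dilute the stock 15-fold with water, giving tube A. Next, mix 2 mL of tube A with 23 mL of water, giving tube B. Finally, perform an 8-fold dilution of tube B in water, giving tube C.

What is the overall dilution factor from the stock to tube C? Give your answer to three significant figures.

Step 1: 15-fold → factor 15
Step 2: 2 mL + 23 mL = 25 mL total → factor 25/2 = 12.5
Step 3: 8-fold → factor 8
Overall dilution factor = 15 × 12.5 × 8 = 1500

1.50 × 10^3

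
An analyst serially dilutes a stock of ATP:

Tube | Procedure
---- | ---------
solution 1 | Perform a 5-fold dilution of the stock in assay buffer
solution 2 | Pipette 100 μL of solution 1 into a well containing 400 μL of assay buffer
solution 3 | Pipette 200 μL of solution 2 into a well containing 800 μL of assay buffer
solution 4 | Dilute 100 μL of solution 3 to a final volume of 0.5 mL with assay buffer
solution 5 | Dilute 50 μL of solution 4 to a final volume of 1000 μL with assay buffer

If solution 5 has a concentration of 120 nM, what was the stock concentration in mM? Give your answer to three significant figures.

Step 1: 5-fold → factor 5
Step 2: 100 μL + 400 μL = 500 μL total → factor 500/100 = 5
Step 3: 200 μL + 800 μL = 1000 μL total → factor 1000/200 = 5
Step 4: 100 μL brought to 0.5 mL → factor 500/100 = 5
Step 5: 50 μL brought to 1000 μL → factor 1000/50 = 20
Overall dilution factor = 5 × 5 × 5 × 5 × 20 = 12500
Stock = 120 nM × 12500 = 1.500 × 10^6 nM = 1.50 mM

1.50 mM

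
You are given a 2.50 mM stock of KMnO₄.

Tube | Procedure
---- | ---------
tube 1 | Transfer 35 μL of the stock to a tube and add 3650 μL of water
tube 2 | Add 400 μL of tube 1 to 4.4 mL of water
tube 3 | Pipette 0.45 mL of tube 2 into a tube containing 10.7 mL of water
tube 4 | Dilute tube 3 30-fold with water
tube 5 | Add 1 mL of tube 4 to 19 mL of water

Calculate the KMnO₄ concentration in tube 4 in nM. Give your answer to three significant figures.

Step 1: 35 μL + 3650 μL = 3685 μL total → factor 3685/35 = 105.29
Step 2: 400 μL + 4.4 mL = 4800 μL total → factor 4800/400 = 12
Step 3: 0.45 mL + 10.7 mL = 11.15 mL total → factor 11.15/0.45 = 24.778
Step 4: 30-fold → factor 30
Dilution factor through tube 4 = 105.29 × 12 × 24.778 × 30 = 9.3915 × 10^5
[tube 4] = 2.50 mM / 9.3915 × 10^5 = 2.662 × 10^-6 mM = 2.66 nM

2.66 nM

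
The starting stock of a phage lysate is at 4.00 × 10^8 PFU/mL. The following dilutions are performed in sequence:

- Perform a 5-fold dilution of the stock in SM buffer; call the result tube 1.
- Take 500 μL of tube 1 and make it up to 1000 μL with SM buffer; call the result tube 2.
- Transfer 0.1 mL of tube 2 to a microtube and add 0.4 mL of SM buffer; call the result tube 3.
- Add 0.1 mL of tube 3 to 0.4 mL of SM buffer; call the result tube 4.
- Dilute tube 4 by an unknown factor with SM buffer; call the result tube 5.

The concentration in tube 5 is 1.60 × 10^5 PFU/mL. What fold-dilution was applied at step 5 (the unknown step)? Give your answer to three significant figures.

10.0-fold

Step 1: 5-fold → factor 5
Step 2: 500 μL brought to 1000 μL → factor 1000/500 = 2
Step 3: 0.1 mL + 0.4 mL = 0.5 mL total → factor 0.5/0.1 = 5
Step 4: 0.1 mL + 0.4 mL = 0.5 mL total → factor 0.5/0.1 = 5
Step 5: unknown factor x
Product of known-step factors = 250
Overall factor = 4.00 × 10^8 PFU/mL / (1.60 × 10^5 PFU/mL) = 2500
x = 2500 / 250 = 10.0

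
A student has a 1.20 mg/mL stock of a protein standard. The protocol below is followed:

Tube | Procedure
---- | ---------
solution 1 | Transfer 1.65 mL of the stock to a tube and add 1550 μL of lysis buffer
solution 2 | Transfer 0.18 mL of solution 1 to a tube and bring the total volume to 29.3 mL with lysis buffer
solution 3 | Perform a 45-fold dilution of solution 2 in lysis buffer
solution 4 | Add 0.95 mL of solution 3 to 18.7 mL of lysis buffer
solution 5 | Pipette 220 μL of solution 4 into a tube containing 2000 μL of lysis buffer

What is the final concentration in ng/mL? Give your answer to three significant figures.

0.405 ng/mL

Step 1: 1.65 mL + 1550 μL = 3.2 mL total → factor 3.2/1.65 = 1.9394
Step 2: 0.18 mL brought to 29.3 mL → factor 29.3/0.18 = 162.78
Step 3: 45-fold → factor 45
Step 4: 0.95 mL + 18.7 mL = 19.65 mL total → factor 19.65/0.95 = 20.684
Step 5: 220 μL + 2000 μL = 2220 μL total → factor 2220/220 = 10.091
Overall dilution factor = 1.9394 × 162.78 × 45 × 20.684 × 10.091 = 2.9651 × 10^6
Final = 1.20 mg/mL / 2.9651 × 10^6 = 4.047 × 10^-7 mg/mL = 0.405 ng/mL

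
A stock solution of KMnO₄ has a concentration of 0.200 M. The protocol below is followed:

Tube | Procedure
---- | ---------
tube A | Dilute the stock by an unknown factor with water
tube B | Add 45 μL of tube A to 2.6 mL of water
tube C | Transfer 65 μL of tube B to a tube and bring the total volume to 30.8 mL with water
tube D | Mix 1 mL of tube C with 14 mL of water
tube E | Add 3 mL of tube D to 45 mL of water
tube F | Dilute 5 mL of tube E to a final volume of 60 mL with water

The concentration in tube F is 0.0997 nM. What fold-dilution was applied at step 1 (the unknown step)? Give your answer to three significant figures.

25.0-fold

Step 1: unknown factor x
Step 2: 45 μL + 2.6 mL = 2645 μL total → factor 2645/45 = 58.778
Step 3: 65 μL brought to 30.8 mL → factor 30800/65 = 473.85
Step 4: 1 mL + 14 mL = 15 mL total → factor 15/1 = 15
Step 5: 3 mL + 45 mL = 48 mL total → factor 48/3 = 16
Step 6: 5 mL brought to 60 mL → factor 60/5 = 12
Product of known-step factors = 8.0213 × 10^7
Overall factor = 0.200 M / (0.0997 nM) = 2.006 × 10^9
x = 2.006 × 10^9 / 8.0213 × 10^7 = 25.0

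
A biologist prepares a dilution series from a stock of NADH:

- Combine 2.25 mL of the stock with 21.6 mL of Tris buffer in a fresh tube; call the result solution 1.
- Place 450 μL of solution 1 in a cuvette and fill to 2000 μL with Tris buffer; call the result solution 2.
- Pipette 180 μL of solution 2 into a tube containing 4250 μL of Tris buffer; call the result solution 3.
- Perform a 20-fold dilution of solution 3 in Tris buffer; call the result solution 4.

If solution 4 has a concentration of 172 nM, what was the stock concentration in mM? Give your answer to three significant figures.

3.99 mM

Step 1: 2.25 mL + 21.6 mL = 23.85 mL total → factor 23.85/2.25 = 10.6
Step 2: 450 μL brought to 2000 μL → factor 2000/450 = 4.4444
Step 3: 180 μL + 4250 μL = 4430 μL total → factor 4430/180 = 24.611
Step 4: 20-fold → factor 20
Overall dilution factor = 10.6 × 4.4444 × 24.611 × 20 = 23189
Stock = 172 nM × 23189 = 3.989 × 10^6 nM = 3.99 mM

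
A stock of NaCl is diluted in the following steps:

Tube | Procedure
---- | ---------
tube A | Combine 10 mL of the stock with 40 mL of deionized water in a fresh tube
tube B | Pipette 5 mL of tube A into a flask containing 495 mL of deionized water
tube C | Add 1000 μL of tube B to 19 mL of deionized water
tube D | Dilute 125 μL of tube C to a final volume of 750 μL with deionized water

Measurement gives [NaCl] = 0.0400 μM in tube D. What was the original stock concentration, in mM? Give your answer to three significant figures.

2.40 mM

Step 1: 10 mL + 40 mL = 50 mL total → factor 50/10 = 5
Step 2: 5 mL + 495 mL = 500 mL total → factor 500/5 = 100
Step 3: 1000 μL + 19 mL = 20000 μL total → factor 20000/1000 = 20
Step 4: 125 μL brought to 750 μL → factor 750/125 = 6
Overall dilution factor = 5 × 100 × 20 × 6 = 60000
Stock = 0.0400 μM × 60000 = 2400 μM = 2.40 mM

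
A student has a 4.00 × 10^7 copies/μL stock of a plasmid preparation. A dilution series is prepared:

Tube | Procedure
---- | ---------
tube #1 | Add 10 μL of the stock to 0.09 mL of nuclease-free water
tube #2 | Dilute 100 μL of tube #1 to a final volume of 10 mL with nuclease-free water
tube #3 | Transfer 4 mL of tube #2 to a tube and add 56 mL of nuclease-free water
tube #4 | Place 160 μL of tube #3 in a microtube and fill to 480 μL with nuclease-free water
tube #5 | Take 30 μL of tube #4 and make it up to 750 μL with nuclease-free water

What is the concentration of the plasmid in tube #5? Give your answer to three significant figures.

Step 1: 10 μL + 0.09 mL = 100 μL total → factor 100/10 = 10
Step 2: 100 μL brought to 10 mL → factor 10000/100 = 100
Step 3: 4 mL + 56 mL = 60 mL total → factor 60/4 = 15
Step 4: 160 μL brought to 480 μL → factor 480/160 = 3
Step 5: 30 μL brought to 750 μL → factor 750/30 = 25
Overall dilution factor = 10 × 100 × 15 × 3 × 25 = 1.125 × 10^6
Final = 4.00 × 10^7 copies/μL / 1.125 × 10^6 = 35.6 copies/μL

35.6 copies/μL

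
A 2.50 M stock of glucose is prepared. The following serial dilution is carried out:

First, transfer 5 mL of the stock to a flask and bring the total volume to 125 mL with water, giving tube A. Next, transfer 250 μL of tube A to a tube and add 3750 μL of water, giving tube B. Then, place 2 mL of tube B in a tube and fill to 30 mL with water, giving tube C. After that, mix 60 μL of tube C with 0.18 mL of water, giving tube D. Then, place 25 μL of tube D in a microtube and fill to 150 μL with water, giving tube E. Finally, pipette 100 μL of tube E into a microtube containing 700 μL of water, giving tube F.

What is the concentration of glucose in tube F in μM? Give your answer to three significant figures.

2.17 μM

Step 1: 5 mL brought to 125 mL → factor 125/5 = 25
Step 2: 250 μL + 3750 μL = 4000 μL total → factor 4000/250 = 16
Step 3: 2 mL brought to 30 mL → factor 30/2 = 15
Step 4: 60 μL + 0.18 mL = 240 μL total → factor 240/60 = 4
Step 5: 25 μL brought to 150 μL → factor 150/25 = 6
Step 6: 100 μL + 700 μL = 800 μL total → factor 800/100 = 8
Overall dilution factor = 25 × 16 × 15 × 4 × 6 × 8 = 1.152 × 10^6
Final = 2.50 M / 1.152 × 10^6 = 2.170 × 10^-6 M = 2.17 μM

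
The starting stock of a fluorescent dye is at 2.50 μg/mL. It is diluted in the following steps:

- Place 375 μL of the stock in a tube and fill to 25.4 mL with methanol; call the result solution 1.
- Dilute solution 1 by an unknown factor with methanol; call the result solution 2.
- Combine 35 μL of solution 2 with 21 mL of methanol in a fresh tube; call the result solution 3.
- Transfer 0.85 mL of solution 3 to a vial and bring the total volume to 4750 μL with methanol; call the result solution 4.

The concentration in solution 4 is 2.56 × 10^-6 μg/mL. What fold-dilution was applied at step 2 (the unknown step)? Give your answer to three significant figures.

4.29-fold

Step 1: 375 μL brought to 25.4 mL → factor 25400/375 = 67.733
Step 2: unknown factor x
Step 3: 35 μL + 21 mL = 21035 μL total → factor 21035/35 = 601
Step 4: 0.85 mL brought to 4750 μL → factor 4.75/0.85 = 5.5882
Product of known-step factors = 2.2748 × 10^5
Overall factor = 2.50 μg/mL / (2.56 × 10^-6 μg/mL) = 9.7656 × 10^5
x = 9.7656 × 10^5 / 2.2748 × 10^5 = 4.29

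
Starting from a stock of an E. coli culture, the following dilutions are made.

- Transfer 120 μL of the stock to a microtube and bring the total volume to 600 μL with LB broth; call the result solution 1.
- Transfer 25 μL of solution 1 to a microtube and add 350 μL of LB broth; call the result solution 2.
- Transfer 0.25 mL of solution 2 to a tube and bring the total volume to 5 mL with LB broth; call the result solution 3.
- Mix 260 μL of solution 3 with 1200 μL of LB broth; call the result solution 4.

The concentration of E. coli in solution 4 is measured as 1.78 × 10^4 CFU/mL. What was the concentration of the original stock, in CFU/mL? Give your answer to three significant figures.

Step 1: 120 μL brought to 600 μL → factor 600/120 = 5
Step 2: 25 μL + 350 μL = 375 μL total → factor 375/25 = 15
Step 3: 0.25 mL brought to 5 mL → factor 5/0.25 = 20
Step 4: 260 μL + 1200 μL = 1460 μL total → factor 1460/260 = 5.6154
Overall dilution factor = 5 × 15 × 20 × 5.6154 = 8423.1
Stock = 1.78 × 10^4 CFU/mL × 8423.1 = 1.50 × 10^8 CFU/mL

1.50 × 10^8 CFU/mL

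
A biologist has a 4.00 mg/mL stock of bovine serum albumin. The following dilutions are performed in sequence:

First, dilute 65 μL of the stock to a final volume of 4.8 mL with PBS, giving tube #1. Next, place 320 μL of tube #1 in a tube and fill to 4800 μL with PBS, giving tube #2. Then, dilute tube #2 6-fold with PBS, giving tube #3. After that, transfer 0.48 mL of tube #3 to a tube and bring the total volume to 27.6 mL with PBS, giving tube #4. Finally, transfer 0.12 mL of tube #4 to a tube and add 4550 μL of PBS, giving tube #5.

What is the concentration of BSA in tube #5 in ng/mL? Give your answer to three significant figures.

0.269 ng/mL

Step 1: 65 μL brought to 4.8 mL → factor 4800/65 = 73.846
Step 2: 320 μL brought to 4800 μL → factor 4800/320 = 15
Step 3: 6-fold → factor 6
Step 4: 0.48 mL brought to 27.6 mL → factor 27.6/0.48 = 57.5
Step 5: 0.12 mL + 4550 μL = 4.67 mL total → factor 4.67/0.12 = 38.917
Overall dilution factor = 73.846 × 15 × 6 × 57.5 × 38.917 = 1.4872 × 10^7
Final = 4.00 mg/mL / 1.4872 × 10^7 = 2.690 × 10^-7 mg/mL = 0.269 ng/mL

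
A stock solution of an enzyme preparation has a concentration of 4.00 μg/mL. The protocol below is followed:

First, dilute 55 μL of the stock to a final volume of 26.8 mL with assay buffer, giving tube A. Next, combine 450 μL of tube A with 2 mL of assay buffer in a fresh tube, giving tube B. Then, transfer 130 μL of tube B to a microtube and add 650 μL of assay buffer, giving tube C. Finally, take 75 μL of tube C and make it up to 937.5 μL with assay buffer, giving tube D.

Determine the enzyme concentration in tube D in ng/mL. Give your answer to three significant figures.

Step 1: 55 μL brought to 26.8 mL → factor 26800/55 = 487.27
Step 2: 450 μL + 2 mL = 2450 μL total → factor 2450/450 = 5.4444
Step 3: 130 μL + 650 μL = 780 μL total → factor 780/130 = 6
Step 4: 75 μL brought to 937.5 μL → factor 937.5/75 = 12.5
Overall dilution factor = 487.27 × 5.4444 × 6 × 12.5 = 1.9897 × 10^5
Final = 4.00 μg/mL / 1.9897 × 10^5 = 2.010 × 10^-5 μg/mL = 0.0201 ng/mL

0.0201 ng/mL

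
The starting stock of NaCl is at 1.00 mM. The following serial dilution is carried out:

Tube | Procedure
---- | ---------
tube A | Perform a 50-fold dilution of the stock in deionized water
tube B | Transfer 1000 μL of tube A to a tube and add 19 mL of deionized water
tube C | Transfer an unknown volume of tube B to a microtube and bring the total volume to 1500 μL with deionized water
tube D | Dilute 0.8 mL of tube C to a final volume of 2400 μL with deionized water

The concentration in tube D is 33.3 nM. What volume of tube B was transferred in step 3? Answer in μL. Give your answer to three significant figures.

Step 1: 50-fold → factor 50
Step 2: 1000 μL + 19 mL = 20000 μL total → factor 20000/1000 = 20
Step 3: v brought to 1500 μL → factor = 1500 μL/v
Step 4: 0.8 mL brought to 2400 μL → factor 2.4/0.8 = 3
Product of known-step factors = 3000
Overall factor = 1.00 mM / (33.3 nM) = 30030
Step-3 factor = 30030 / 3000 = 10.01
v = 1500 μL / 10.01 = 150 μL

150 μL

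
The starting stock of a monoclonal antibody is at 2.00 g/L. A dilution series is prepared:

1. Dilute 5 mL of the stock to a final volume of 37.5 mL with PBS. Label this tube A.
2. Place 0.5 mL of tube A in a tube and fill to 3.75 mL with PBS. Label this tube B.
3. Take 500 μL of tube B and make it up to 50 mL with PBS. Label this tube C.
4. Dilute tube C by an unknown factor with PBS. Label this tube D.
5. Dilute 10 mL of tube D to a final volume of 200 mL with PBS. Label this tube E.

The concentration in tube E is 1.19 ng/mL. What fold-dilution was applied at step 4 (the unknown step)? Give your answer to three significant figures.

14.9-fold

Step 1: 5 mL brought to 37.5 mL → factor 37.5/5 = 7.5
Step 2: 0.5 mL brought to 3.75 mL → factor 3.75/0.5 = 7.5
Step 3: 500 μL brought to 50 mL → factor 50000/500 = 100
Step 4: unknown factor x
Step 5: 10 mL brought to 200 mL → factor 200/10 = 20
Product of known-step factors = 1.125 × 10^5
Overall factor = 2.00 g/L / (1.19 ng/mL) = 1.6807 × 10^6
x = 1.6807 × 10^6 / 1.125 × 10^5 = 14.9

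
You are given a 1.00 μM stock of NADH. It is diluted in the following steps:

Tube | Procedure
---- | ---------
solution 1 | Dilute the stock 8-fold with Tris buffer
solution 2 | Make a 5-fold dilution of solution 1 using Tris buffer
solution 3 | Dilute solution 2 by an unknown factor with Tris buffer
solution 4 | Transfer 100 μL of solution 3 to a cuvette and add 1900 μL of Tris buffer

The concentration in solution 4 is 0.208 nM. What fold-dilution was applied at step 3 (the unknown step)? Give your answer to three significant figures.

Step 1: 8-fold → factor 8
Step 2: 5-fold → factor 5
Step 3: unknown factor x
Step 4: 100 μL + 1900 μL = 2000 μL total → factor 2000/100 = 20
Product of known-step factors = 800
Overall factor = 1.00 μM / (0.208 nM) = 4807.7
x = 4807.7 / 800 = 6.01

6.01-fold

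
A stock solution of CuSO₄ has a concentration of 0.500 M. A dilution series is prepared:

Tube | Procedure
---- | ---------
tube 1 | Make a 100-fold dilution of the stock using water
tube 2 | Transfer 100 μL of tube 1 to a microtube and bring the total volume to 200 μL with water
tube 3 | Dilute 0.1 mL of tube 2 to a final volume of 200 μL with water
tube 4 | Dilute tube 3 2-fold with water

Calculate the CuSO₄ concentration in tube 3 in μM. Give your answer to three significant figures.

Step 1: 100-fold → factor 100
Step 2: 100 μL brought to 200 μL → factor 200/100 = 2
Step 3: 0.1 mL brought to 200 μL → factor 0.2/0.1 = 2
Dilution factor through tube 3 = 100 × 2 × 2 = 400
[tube 3] = 0.500 M / 400 = 0.001250 M = 1.25 × 10^3 μM

1.25 × 10^3 μM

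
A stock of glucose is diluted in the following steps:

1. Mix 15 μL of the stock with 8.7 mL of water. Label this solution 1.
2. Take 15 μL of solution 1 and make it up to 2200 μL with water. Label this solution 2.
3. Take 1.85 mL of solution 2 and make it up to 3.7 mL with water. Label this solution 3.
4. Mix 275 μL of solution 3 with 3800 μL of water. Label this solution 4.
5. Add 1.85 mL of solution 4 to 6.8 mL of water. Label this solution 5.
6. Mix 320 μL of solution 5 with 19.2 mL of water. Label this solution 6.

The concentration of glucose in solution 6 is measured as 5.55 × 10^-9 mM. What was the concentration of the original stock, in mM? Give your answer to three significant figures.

Step 1: 15 μL + 8.7 mL = 8715 μL total → factor 8715/15 = 581
Step 2: 15 μL brought to 2200 μL → factor 2200/15 = 146.67
Step 3: 1.85 mL brought to 3.7 mL → factor 3.7/1.85 = 2
Step 4: 275 μL + 3800 μL = 4075 μL total → factor 4075/275 = 14.818
Step 5: 1.85 mL + 6.8 mL = 8.65 mL total → factor 8.65/1.85 = 4.6757
Step 6: 320 μL + 19.2 mL = 19520 μL total → factor 19520/320 = 61
Overall dilution factor = 581 × 146.67 × 2 × 14.818 × 4.6757 × 61 = 7.2029 × 10^8
Stock = 5.55 × 10^-9 mM × 7.2029 × 10^8 = 4.00 mM

4.00 mM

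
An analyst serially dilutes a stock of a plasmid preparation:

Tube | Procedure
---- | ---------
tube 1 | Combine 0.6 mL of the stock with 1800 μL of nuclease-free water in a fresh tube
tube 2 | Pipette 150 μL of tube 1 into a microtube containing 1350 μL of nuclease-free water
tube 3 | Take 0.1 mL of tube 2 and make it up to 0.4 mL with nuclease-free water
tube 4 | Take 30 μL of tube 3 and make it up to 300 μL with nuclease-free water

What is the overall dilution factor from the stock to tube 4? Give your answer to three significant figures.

Step 1: 0.6 mL + 1800 μL = 2.4 mL total → factor 2.4/0.6 = 4
Step 2: 150 μL + 1350 μL = 1500 μL total → factor 1500/150 = 10
Step 3: 0.1 mL brought to 0.4 mL → factor 0.4/0.1 = 4
Step 4: 30 μL brought to 300 μL → factor 300/30 = 10
Overall dilution factor = 4 × 10 × 4 × 10 = 1600

1.60 × 10^3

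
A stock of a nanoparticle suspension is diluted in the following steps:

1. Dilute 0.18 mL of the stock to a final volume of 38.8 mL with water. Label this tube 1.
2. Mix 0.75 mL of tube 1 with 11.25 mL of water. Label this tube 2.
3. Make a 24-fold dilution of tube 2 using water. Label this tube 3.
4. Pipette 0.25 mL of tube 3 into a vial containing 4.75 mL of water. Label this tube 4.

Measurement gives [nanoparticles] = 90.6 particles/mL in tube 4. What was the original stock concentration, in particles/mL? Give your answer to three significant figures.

Step 1: 0.18 mL brought to 38.8 mL → factor 38.8/0.18 = 215.56
Step 2: 0.75 mL + 11.25 mL = 12 mL total → factor 12/0.75 = 16
Step 3: 24-fold → factor 24
Step 4: 0.25 mL + 4.75 mL = 5 mL total → factor 5/0.25 = 20
Overall dilution factor = 215.56 × 16 × 24 × 20 = 1.6555 × 10^6
Stock = 90.6 particles/mL × 1.6555 × 10^6 = 1.50 × 10^8 particles/mL

1.50 × 10^8 particles/mL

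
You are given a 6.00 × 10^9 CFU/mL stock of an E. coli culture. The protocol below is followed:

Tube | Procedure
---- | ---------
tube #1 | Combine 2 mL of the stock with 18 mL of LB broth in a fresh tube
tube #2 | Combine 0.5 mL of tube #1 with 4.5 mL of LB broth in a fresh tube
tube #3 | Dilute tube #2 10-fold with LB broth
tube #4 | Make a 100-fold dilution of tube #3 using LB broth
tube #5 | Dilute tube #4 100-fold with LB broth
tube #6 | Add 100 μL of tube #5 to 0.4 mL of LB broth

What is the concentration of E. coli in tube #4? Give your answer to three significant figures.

Step 1: 2 mL + 18 mL = 20 mL total → factor 20/2 = 10
Step 2: 0.5 mL + 4.5 mL = 5 mL total → factor 5/0.5 = 10
Step 3: 10-fold → factor 10
Step 4: 100-fold → factor 100
Dilution factor through tube #4 = 10 × 10 × 10 × 100 = 1 × 10^5
[tube #4] = 6.00 × 10^9 CFU/mL / 1 × 10^5 = 6.00 × 10^4 CFU/mL

6.00 × 10^4 CFU/mL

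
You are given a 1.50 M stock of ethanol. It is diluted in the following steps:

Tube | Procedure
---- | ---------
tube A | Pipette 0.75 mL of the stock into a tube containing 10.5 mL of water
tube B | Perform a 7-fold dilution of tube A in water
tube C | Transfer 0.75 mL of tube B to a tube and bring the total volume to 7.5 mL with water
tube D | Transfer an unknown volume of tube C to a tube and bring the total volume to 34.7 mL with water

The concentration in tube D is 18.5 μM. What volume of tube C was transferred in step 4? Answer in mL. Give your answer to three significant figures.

Step 1: 0.75 mL + 10.5 mL = 11.25 mL total → factor 11.25/0.75 = 15
Step 2: 7-fold → factor 7
Step 3: 0.75 mL brought to 7.5 mL → factor 7.5/0.75 = 10
Step 4: v brought to 34.7 mL → factor = 34.7 mL/v
Product of known-step factors = 1050
Overall factor = 1.50 M / (18.5 μM) = 81081
Step-4 factor = 81081 / 1050 = 77.22
v = 34.7 mL / 77.22 = 0.449 mL

0.449 mL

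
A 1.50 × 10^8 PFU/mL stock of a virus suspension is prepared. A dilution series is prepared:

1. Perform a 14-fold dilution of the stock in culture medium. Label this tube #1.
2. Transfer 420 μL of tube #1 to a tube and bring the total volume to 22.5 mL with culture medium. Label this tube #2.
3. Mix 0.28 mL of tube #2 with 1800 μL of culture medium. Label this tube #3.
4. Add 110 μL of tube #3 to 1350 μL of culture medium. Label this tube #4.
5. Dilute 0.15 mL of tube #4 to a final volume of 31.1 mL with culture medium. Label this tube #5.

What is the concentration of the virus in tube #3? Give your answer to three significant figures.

2.69 × 10^4 PFU/mL

Step 1: 14-fold → factor 14
Step 2: 420 μL brought to 22.5 mL → factor 22500/420 = 53.571
Step 3: 0.28 mL + 1800 μL = 2.08 mL total → factor 2.08/0.28 = 7.4286
Dilution factor through tube #3 = 14 × 53.571 × 7.4286 = 5571.4
[tube #3] = 1.50 × 10^8 PFU/mL / 5571.4 = 2.69 × 10^4 PFU/mL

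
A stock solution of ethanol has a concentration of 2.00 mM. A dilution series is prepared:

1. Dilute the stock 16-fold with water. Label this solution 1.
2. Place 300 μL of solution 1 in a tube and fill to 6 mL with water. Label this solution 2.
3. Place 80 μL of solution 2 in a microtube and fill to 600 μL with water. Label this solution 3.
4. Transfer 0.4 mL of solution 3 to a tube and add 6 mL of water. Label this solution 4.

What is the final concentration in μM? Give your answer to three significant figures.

0.0521 μM

Step 1: 16-fold → factor 16
Step 2: 300 μL brought to 6 mL → factor 6000/300 = 20
Step 3: 80 μL brought to 600 μL → factor 600/80 = 7.5
Step 4: 0.4 mL + 6 mL = 6.4 mL total → factor 6.4/0.4 = 16
Overall dilution factor = 16 × 20 × 7.5 × 16 = 38400
Final = 2.00 mM / 38400 = 5.208 × 10^-5 mM = 0.0521 μM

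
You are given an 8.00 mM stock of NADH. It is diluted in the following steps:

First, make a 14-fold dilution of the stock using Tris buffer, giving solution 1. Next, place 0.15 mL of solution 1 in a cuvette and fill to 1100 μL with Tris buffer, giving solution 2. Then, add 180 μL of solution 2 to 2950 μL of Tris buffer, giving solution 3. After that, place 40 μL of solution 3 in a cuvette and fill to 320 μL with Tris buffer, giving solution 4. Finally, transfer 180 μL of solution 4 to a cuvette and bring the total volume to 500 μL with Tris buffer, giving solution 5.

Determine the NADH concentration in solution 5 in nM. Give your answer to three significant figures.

202 nM

Step 1: 14-fold → factor 14
Step 2: 0.15 mL brought to 1100 μL → factor 1.1/0.15 = 7.3333
Step 3: 180 μL + 2950 μL = 3130 μL total → factor 3130/180 = 17.389
Step 4: 40 μL brought to 320 μL → factor 320/40 = 8
Step 5: 180 μL brought to 500 μL → factor 500/180 = 2.7778
Overall dilution factor = 14 × 7.3333 × 17.389 × 8 × 2.7778 = 39672
Final = 8.00 mM / 39672 = 0.0002017 mM = 202 nM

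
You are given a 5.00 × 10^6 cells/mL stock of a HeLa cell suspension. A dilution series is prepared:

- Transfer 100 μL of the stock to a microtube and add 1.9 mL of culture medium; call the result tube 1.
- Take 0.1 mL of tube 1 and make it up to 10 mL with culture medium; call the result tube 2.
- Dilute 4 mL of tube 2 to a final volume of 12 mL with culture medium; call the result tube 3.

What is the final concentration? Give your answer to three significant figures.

Step 1: 100 μL + 1.9 mL = 2000 μL total → factor 2000/100 = 20
Step 2: 0.1 mL brought to 10 mL → factor 10/0.1 = 100
Step 3: 4 mL brought to 12 mL → factor 12/4 = 3
Overall dilution factor = 20 × 100 × 3 = 6000
Final = 5.00 × 10^6 cells/mL / 6000 = 833 cells/mL

833 cells/mL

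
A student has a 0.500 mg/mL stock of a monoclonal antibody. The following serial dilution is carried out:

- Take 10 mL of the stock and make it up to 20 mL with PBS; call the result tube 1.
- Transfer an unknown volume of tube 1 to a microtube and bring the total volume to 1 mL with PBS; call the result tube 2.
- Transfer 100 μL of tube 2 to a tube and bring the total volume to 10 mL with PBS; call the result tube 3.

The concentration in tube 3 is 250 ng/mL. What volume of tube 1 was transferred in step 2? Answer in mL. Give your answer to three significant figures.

Step 1: 10 mL brought to 20 mL → factor 20/10 = 2
Step 2: v brought to 1 mL → factor = 1 mL/v
Step 3: 100 μL brought to 10 mL → factor 10000/100 = 100
Product of known-step factors = 200
Overall factor = 0.500 mg/mL / (250 ng/mL) = 2000
Step-2 factor = 2000 / 200 = 10
v = 1 mL / 10 = 0.100 mL

0.100 mL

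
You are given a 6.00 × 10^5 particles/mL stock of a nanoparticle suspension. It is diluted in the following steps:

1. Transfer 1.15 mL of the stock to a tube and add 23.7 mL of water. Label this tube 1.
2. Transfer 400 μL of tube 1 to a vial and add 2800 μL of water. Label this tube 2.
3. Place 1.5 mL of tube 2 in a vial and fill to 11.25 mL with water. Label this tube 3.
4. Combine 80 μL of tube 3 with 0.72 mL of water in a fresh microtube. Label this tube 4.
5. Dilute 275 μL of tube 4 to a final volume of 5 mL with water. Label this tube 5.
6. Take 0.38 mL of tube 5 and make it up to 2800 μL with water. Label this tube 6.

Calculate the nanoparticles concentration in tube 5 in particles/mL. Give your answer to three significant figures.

Step 1: 1.15 mL + 23.7 mL = 24.85 mL total → factor 24.85/1.15 = 21.609
Step 2: 400 μL + 2800 μL = 3200 μL total → factor 3200/400 = 8
Step 3: 1.5 mL brought to 11.25 mL → factor 11.25/1.5 = 7.5
Step 4: 80 μL + 0.72 mL = 800 μL total → factor 800/80 = 10
Step 5: 275 μL brought to 5 mL → factor 5000/275 = 18.182
Dilution factor through tube 5 = 21.609 × 8 × 7.5 × 10 × 18.182 = 2.3573 × 10^5
[tube 5] = 6.00 × 10^5 particles/mL / 2.3573 × 10^5 = 2.55 particles/mL

2.55 particles/mL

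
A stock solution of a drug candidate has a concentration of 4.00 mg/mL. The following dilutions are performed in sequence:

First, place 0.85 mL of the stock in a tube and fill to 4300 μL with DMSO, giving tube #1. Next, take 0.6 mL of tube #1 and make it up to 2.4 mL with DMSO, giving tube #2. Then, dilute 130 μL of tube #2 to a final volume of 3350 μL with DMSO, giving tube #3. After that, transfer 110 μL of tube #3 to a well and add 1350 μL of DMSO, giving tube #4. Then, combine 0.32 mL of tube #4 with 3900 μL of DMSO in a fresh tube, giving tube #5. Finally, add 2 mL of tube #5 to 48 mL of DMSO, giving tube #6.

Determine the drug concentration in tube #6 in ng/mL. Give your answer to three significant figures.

1.75 ng/mL

Step 1: 0.85 mL brought to 4300 μL → factor 4.3/0.85 = 5.0588
Step 2: 0.6 mL brought to 2.4 mL → factor 2.4/0.6 = 4
Step 3: 130 μL brought to 3350 μL → factor 3350/130 = 25.769
Step 4: 110 μL + 1350 μL = 1460 μL total → factor 1460/110 = 13.273
Step 5: 0.32 mL + 3900 μL = 4.22 mL total → factor 4.22/0.32 = 13.188
Step 6: 2 mL + 48 mL = 50 mL total → factor 50/2 = 25
Overall dilution factor = 5.0588 × 4 × 25.769 × 13.273 × 13.188 × 25 = 2.2818 × 10^6
Final = 4.00 mg/mL / 2.2818 × 10^6 = 1.753 × 10^-6 mg/mL = 1.75 ng/mL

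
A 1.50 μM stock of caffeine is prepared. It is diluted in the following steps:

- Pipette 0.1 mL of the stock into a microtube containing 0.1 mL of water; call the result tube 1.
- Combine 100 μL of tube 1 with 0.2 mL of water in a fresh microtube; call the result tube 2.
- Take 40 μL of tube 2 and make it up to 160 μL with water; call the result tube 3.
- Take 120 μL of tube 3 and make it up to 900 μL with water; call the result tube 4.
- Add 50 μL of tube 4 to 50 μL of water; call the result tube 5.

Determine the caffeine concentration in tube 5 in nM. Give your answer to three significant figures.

4.17 nM

Step 1: 0.1 mL + 0.1 mL = 0.2 mL total → factor 0.2/0.1 = 2
Step 2: 100 μL + 0.2 mL = 300 μL total → factor 300/100 = 3
Step 3: 40 μL brought to 160 μL → factor 160/40 = 4
Step 4: 120 μL brought to 900 μL → factor 900/120 = 7.5
Step 5: 50 μL + 50 μL = 100 μL total → factor 100/50 = 2
Overall dilution factor = 2 × 3 × 4 × 7.5 × 2 = 360
Final = 1.50 μM / 360 = 0.004167 μM = 4.17 nM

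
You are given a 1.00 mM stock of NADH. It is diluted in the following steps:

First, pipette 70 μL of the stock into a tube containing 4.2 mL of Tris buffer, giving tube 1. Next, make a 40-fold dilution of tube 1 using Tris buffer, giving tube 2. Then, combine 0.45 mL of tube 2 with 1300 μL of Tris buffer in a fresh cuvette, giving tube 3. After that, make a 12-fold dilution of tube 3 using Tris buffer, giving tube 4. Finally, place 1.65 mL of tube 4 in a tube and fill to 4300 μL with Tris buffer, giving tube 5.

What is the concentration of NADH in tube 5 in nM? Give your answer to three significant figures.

Step 1: 70 μL + 4.2 mL = 4270 μL total → factor 4270/70 = 61
Step 2: 40-fold → factor 40
Step 3: 0.45 mL + 1300 μL = 1.75 mL total → factor 1.75/0.45 = 3.8889
Step 4: 12-fold → factor 12
Step 5: 1.65 mL brought to 4300 μL → factor 4.3/1.65 = 2.6061
Overall dilution factor = 61 × 40 × 3.8889 × 12 × 2.6061 = 2.9674 × 10^5
Final = 1.00 mM / 2.9674 × 10^5 = 3.370 × 10^-6 mM = 3.37 nM

3.37 nM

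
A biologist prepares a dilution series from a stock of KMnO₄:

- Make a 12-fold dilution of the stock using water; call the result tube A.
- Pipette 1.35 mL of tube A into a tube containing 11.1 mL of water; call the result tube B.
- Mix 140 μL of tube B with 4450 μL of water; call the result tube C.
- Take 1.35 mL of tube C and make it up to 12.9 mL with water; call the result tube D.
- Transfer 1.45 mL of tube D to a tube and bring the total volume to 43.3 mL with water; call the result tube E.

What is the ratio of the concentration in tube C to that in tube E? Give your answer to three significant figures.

285

Step 1: 12-fold → factor 12
Step 2: 1.35 mL + 11.1 mL = 12.45 mL total → factor 12.45/1.35 = 9.2222
Step 3: 140 μL + 4450 μL = 4590 μL total → factor 4590/140 = 32.786
Step 4: 1.35 mL brought to 12.9 mL → factor 12.9/1.35 = 9.5556
Step 5: 1.45 mL brought to 43.3 mL → factor 43.3/1.45 = 29.862
Dilution factor to tube C = 3628.3; to tube E = 1.0353 × 10^6
[tube C]/[tube E] = (factor to tube E)/(factor to tube C) = 1.0353 × 10^6/3628.3 = 285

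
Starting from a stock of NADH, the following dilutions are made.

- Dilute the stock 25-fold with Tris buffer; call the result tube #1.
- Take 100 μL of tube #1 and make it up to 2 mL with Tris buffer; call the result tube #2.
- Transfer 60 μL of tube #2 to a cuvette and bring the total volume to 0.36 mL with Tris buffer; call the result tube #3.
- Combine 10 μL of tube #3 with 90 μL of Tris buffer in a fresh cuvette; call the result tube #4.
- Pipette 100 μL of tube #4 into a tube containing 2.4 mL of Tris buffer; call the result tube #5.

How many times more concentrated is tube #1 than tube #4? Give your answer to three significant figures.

1.20 × 10^3

Step 1: 25-fold → factor 25
Step 2: 100 μL brought to 2 mL → factor 2000/100 = 20
Step 3: 60 μL brought to 0.36 mL → factor 360/60 = 6
Step 4: 10 μL + 90 μL = 100 μL total → factor 100/10 = 10
Dilution factor to tube #1 = 25; to tube #4 = 30000
[tube #1]/[tube #4] = (factor to tube #4)/(factor to tube #1) = 30000/25 = 1.20 × 10^3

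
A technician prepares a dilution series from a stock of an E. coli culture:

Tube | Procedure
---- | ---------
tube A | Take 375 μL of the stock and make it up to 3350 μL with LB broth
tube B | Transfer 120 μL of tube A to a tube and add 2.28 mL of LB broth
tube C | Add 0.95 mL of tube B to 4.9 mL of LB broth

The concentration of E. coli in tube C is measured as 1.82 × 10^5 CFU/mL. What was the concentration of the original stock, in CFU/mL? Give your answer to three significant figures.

2.00 × 10^8 CFU/mL

Step 1: 375 μL brought to 3350 μL → factor 3350/375 = 8.9333
Step 2: 120 μL + 2.28 mL = 2400 μL total → factor 2400/120 = 20
Step 3: 0.95 mL + 4.9 mL = 5.85 mL total → factor 5.85/0.95 = 6.1579
Overall dilution factor = 8.9333 × 20 × 6.1579 = 1100.2
Stock = 1.82 × 10^5 CFU/mL × 1100.2 = 2.00 × 10^8 CFU/mL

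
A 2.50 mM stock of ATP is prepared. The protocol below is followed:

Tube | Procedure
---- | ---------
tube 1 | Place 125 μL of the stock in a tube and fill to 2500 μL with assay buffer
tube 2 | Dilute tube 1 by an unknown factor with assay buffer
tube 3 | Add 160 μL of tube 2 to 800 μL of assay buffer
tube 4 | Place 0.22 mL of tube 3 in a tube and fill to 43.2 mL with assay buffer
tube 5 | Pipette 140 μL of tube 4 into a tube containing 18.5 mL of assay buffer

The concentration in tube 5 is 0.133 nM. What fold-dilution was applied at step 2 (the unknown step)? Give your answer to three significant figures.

5.99-fold

Step 1: 125 μL brought to 2500 μL → factor 2500/125 = 20
Step 2: unknown factor x
Step 3: 160 μL + 800 μL = 960 μL total → factor 960/160 = 6
Step 4: 0.22 mL brought to 43.2 mL → factor 43.2/0.22 = 196.36
Step 5: 140 μL + 18.5 mL = 18640 μL total → factor 18640/140 = 133.14
Product of known-step factors = 3.1373 × 10^6
Overall factor = 2.50 mM / (0.133 nM) = 1.8797 × 10^7
x = 1.8797 × 10^7 / 3.1373 × 10^6 = 5.99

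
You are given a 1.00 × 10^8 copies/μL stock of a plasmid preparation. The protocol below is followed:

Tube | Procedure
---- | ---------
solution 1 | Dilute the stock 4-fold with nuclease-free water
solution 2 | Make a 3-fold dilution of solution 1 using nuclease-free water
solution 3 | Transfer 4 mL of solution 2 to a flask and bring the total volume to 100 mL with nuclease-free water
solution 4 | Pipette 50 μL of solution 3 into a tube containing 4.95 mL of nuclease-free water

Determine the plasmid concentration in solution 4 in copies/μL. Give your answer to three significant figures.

Step 1: 4-fold → factor 4
Step 2: 3-fold → factor 3
Step 3: 4 mL brought to 100 mL → factor 100/4 = 25
Step 4: 50 μL + 4.95 mL = 5000 μL total → factor 5000/50 = 100
Overall dilution factor = 4 × 3 × 25 × 100 = 30000
Final = 1.00 × 10^8 copies/μL / 30000 = 3.33 × 10^3 copies/μL

3.33 × 10^3 copies/μL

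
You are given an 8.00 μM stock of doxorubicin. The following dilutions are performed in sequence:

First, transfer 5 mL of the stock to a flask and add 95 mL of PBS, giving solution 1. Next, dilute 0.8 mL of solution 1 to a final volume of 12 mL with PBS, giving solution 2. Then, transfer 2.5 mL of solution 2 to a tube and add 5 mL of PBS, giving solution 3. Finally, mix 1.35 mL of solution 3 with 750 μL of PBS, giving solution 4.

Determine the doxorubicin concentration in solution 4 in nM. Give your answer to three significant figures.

Step 1: 5 mL + 95 mL = 100 mL total → factor 100/5 = 20
Step 2: 0.8 mL brought to 12 mL → factor 12/0.8 = 15
Step 3: 2.5 mL + 5 mL = 7.5 mL total → factor 7.5/2.5 = 3
Step 4: 1.35 mL + 750 μL = 2.1 mL total → factor 2.1/1.35 = 1.5556
Overall dilution factor = 20 × 15 × 3 × 1.5556 = 1400
Final = 8.00 μM / 1400 = 0.005714 μM = 5.71 nM

5.71 nM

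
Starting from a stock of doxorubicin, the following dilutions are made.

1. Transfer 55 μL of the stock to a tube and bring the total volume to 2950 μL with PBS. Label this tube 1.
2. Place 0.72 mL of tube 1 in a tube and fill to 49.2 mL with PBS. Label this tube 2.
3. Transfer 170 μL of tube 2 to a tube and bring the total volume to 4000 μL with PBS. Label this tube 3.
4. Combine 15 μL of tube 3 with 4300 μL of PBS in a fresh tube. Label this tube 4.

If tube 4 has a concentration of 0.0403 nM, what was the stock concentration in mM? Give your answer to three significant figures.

1.00 mM

Step 1: 55 μL brought to 2950 μL → factor 2950/55 = 53.636
Step 2: 0.72 mL brought to 49.2 mL → factor 49.2/0.72 = 68.333
Step 3: 170 μL brought to 4000 μL → factor 4000/170 = 23.529
Step 4: 15 μL + 4300 μL = 4315 μL total → factor 4315/15 = 287.67
Overall dilution factor = 53.636 × 68.333 × 23.529 × 287.67 = 2.4808 × 10^7
Stock = 0.0403 nM × 2.4808 × 10^7 = 9.998 × 10^5 nM = 1.00 mM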